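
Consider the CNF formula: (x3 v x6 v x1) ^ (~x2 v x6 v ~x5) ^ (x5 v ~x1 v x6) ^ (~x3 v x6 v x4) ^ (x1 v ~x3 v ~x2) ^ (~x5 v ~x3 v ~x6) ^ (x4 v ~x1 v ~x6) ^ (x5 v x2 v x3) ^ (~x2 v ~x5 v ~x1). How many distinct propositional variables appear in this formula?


Identify each distinct variable in the formula.
Variables found: x1, x2, x3, x4, x5, x6.
Total distinct variables = 6.

6


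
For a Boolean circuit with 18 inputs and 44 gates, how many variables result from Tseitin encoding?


The Tseitin transformation introduces one auxiliary variable per gate.
Total variables = inputs + gates = 18 + 44 = 62.

62


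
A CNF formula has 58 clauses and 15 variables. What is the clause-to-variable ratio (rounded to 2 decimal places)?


Clause-to-variable ratio = clauses / variables.
58 / 15 = 3.87.

3.87


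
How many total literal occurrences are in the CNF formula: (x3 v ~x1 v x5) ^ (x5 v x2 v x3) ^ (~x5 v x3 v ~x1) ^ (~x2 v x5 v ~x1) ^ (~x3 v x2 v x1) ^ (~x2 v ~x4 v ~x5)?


Clause lengths: 3, 3, 3, 3, 3, 3.
Sum = 3 + 3 + 3 + 3 + 3 + 3 = 18.

18


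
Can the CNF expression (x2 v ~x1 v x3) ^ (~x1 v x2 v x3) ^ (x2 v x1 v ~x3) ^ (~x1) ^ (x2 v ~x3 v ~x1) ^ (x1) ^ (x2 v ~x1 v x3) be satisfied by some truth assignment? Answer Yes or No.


Check all 8 possible truth assignments.
Number of satisfying assignments found: 0.
The formula is unsatisfiable.

No


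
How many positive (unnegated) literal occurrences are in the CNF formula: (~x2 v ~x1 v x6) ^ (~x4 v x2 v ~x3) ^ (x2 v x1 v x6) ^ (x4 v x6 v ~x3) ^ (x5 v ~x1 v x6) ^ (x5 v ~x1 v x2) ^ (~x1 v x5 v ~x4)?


Scan each clause for unnegated literals.
Clause 1: 1 positive; Clause 2: 1 positive; Clause 3: 3 positive; Clause 4: 2 positive; Clause 5: 2 positive; Clause 6: 2 positive; Clause 7: 1 positive.
Total positive literal occurrences = 12.

12


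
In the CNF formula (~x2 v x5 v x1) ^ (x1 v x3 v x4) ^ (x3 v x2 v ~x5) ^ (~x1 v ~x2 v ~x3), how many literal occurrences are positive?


Scan each clause for unnegated literals.
Clause 1: 2 positive; Clause 2: 3 positive; Clause 3: 2 positive; Clause 4: 0 positive.
Total positive literal occurrences = 7.

7


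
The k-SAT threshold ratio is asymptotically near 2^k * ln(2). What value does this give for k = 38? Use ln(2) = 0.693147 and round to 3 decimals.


Using the asymptotic formula: threshold ~ 2^k * ln(2).
2^38 = 274877906944.
274877906944 * 0.693147 = 190530796564.513.

190530796564.513


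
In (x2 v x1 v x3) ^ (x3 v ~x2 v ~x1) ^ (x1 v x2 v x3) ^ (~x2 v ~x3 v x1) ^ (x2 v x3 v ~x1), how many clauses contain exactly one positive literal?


A definite clause has exactly one positive literal.
Clause 1: 3 positive -> not definite
Clause 2: 1 positive -> definite
Clause 3: 3 positive -> not definite
Clause 4: 1 positive -> definite
Clause 5: 2 positive -> not definite
Definite clause count = 2.

2


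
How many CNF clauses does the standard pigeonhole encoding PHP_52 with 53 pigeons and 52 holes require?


The PHP encoding has two parts:
1) At-least-one-hole clauses: 53 (one per pigeon, each with 52 literals).
2) At-most-one-pigeon-per-hole clauses: 52 holes * C(53,2) = 52 * 1378 = 71656.
Total clauses = 53 + 71656 = 71709.

71709


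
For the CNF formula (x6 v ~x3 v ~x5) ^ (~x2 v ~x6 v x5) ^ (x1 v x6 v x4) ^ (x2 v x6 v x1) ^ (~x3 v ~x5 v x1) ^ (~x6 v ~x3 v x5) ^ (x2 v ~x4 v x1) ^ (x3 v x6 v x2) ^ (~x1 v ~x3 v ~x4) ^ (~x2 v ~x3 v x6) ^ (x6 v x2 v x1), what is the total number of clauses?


Each group enclosed in parentheses joined by ^ is one clause.
Counting the conjuncts: 11 clauses.

11


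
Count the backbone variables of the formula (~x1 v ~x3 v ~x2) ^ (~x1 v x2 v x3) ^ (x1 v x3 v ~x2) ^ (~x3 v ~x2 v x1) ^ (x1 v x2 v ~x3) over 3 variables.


Find all satisfying assignments: 3 model(s).
Check which variables have the same value in every model.
No variable is fixed across all models.
Backbone size = 0.

0


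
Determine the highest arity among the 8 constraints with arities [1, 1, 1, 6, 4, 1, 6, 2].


The arities are: 1, 1, 1, 6, 4, 1, 6, 2.
Scan for the maximum value.
Maximum arity = 6.

6


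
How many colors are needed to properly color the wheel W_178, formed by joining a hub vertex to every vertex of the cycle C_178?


W_178 consists of the cycle C_178 together with a hub vertex adjacent to every cycle vertex.
The cycle C_178 needs 2 colors (even cycle -> 2).
The hub is adjacent to every cycle vertex, so it must receive a new color distinct from all of them.
Chromatic number = 2 + 1 = 3.

3


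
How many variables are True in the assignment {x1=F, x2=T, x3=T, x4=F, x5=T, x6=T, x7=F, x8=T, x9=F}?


The weight is the number of variables assigned True.
True variables: x2, x3, x5, x6, x8.
Weight = 5.

5


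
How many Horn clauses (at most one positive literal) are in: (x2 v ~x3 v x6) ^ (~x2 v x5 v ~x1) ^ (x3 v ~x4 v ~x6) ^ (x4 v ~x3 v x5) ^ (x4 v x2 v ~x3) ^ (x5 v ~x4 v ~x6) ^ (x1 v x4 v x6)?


A Horn clause has at most one positive literal.
Clause 1: 2 positive lit(s) -> not Horn
Clause 2: 1 positive lit(s) -> Horn
Clause 3: 1 positive lit(s) -> Horn
Clause 4: 2 positive lit(s) -> not Horn
Clause 5: 2 positive lit(s) -> not Horn
Clause 6: 1 positive lit(s) -> Horn
Clause 7: 3 positive lit(s) -> not Horn
Total Horn clauses = 3.

3


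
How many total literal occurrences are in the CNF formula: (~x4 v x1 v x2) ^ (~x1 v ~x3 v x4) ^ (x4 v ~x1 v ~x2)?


Clause lengths: 3, 3, 3.
Sum = 3 + 3 + 3 = 9.

9


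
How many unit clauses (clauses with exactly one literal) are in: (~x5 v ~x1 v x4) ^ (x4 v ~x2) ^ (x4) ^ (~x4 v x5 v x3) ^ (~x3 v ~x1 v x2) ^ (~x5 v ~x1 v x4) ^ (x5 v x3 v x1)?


A unit clause contains exactly one literal.
Unit clauses found: (x4).
Count = 1.

1


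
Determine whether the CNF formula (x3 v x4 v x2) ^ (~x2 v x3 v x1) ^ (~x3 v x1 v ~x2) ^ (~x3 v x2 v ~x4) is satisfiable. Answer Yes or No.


Check all 16 possible truth assignments.
Number of satisfying assignments found: 8.
The formula is satisfiable.

Yes


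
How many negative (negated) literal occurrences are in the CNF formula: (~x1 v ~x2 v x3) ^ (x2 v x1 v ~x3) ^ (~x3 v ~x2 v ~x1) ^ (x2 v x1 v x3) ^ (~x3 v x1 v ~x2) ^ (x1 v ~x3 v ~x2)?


Scan each clause for negated literals.
Clause 1: 2 negative; Clause 2: 1 negative; Clause 3: 3 negative; Clause 4: 0 negative; Clause 5: 2 negative; Clause 6: 2 negative.
Total negative literal occurrences = 10.

10


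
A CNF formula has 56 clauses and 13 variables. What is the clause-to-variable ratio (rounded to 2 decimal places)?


Clause-to-variable ratio = clauses / variables.
56 / 13 = 4.31.

4.31


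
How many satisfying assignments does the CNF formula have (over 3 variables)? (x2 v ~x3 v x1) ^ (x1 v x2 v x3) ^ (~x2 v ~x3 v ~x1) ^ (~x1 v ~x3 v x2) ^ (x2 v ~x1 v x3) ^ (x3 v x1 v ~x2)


Enumerate all 8 truth assignments over 3 variables.
Test each against every clause.
Satisfying assignments found: 2.

2


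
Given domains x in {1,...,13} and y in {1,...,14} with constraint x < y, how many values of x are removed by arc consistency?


For the constraint x < y, x needs a supporting value in y's domain.
x can be at most 13 (one less than y's maximum).
Valid x values from domain: 13 out of 13.
Pruned = 13 - 13 = 0.

0


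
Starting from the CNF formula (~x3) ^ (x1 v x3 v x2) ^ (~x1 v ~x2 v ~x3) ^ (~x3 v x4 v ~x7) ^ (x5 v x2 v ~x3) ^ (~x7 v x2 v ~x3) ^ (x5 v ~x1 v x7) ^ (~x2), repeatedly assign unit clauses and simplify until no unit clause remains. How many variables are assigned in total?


Unit propagation repeatedly assigns the literal in any unit clause, then simplifies.
Assignments in order: x3 = F, x2 = F, x1 = T.
No further unit clauses remain.
Total variables assigned = 3.

3


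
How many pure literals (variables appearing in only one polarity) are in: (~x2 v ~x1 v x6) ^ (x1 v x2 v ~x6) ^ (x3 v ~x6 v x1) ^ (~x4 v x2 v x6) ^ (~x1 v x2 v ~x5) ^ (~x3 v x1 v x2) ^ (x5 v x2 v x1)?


A pure literal appears in only one polarity across all clauses.
Pure literals: x4 (negative only).
Count = 1.

1


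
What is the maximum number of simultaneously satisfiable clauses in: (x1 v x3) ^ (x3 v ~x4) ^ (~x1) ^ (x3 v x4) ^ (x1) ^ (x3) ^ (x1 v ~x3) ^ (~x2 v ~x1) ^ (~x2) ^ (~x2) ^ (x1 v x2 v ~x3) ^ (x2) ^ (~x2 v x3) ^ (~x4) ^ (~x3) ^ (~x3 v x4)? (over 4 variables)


Enumerate all 16 truth assignments.
For each, count how many of the 16 clauses are satisfied.
The formula is not fully satisfiable, so the maximum is below 16.
Maximum simultaneously satisfiable clauses = 12.

12


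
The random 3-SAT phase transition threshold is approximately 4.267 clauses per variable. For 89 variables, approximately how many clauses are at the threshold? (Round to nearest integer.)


The 3-SAT phase transition occurs at approximately 4.267 clauses per variable.
m = 4.267 * 89 = 379.763.
Rounded to nearest integer: 380.

380


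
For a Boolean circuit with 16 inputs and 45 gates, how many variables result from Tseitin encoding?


The Tseitin transformation introduces one auxiliary variable per gate.
Total variables = inputs + gates = 16 + 45 = 61.

61


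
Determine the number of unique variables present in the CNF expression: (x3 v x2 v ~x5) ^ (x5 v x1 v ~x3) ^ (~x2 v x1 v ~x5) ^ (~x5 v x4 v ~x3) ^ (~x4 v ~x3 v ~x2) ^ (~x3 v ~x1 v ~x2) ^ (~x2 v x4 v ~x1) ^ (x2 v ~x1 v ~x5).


Identify each distinct variable in the formula.
Variables found: x1, x2, x3, x4, x5.
Total distinct variables = 5.

5


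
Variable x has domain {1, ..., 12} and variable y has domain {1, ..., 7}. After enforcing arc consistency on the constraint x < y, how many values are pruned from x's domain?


For the constraint x < y, x needs a supporting value in y's domain.
x can be at most 6 (one less than y's maximum).
Valid x values from domain: 6 out of 12.
Pruned = 12 - 6 = 6.

6


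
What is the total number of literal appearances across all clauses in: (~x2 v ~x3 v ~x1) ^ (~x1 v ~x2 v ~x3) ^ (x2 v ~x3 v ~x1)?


Clause lengths: 3, 3, 3.
Sum = 3 + 3 + 3 = 9.

9


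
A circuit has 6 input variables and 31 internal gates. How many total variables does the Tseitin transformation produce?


The Tseitin transformation introduces one auxiliary variable per gate.
Total variables = inputs + gates = 6 + 31 = 37.

37


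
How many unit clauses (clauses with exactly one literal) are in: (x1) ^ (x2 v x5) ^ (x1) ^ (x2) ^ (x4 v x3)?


A unit clause contains exactly one literal.
Unit clauses found: (x1), (x1), (x2).
Count = 3.

3


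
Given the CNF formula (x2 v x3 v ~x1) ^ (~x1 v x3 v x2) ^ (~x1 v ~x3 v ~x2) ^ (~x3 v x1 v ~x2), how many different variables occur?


Identify each distinct variable in the formula.
Variables found: x1, x2, x3.
Total distinct variables = 3.

3


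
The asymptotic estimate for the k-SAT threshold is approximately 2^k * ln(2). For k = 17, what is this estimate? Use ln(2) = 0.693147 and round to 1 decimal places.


Using the asymptotic formula: threshold ~ 2^k * ln(2).
2^17 = 131072.
131072 * 0.693147 = 90852.2.

90852.2


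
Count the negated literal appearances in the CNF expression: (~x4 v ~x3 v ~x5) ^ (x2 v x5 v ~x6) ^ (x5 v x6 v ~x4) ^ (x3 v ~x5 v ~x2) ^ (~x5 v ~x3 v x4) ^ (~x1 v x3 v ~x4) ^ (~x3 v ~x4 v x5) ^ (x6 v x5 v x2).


Scan each clause for negated literals.
Clause 1: 3 negative; Clause 2: 1 negative; Clause 3: 1 negative; Clause 4: 2 negative; Clause 5: 2 negative; Clause 6: 2 negative; Clause 7: 2 negative; Clause 8: 0 negative.
Total negative literal occurrences = 13.

13


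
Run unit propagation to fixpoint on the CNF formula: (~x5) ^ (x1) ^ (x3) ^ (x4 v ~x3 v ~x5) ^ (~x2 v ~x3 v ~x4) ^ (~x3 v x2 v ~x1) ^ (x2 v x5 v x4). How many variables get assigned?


Unit propagation repeatedly assigns the literal in any unit clause, then simplifies.
Assignments in order: x5 = F, x1 = T, x3 = T, x2 = T, x4 = F.
No further unit clauses remain.
Total variables assigned = 5.

5


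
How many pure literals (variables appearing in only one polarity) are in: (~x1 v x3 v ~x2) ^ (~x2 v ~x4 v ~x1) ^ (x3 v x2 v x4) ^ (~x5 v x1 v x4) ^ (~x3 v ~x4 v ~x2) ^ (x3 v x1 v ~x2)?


A pure literal appears in only one polarity across all clauses.
Pure literals: x5 (negative only).
Count = 1.

1


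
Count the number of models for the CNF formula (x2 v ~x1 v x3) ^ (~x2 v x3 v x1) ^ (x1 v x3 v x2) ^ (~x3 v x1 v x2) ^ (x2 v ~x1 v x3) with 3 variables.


Enumerate all 8 truth assignments over 3 variables.
Test each against every clause.
Satisfying assignments found: 4.

4


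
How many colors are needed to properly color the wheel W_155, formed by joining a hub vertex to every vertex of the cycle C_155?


W_155 consists of the cycle C_155 together with a hub vertex adjacent to every cycle vertex.
The cycle C_155 needs 3 colors (odd cycle -> 3).
The hub is adjacent to every cycle vertex, so it must receive a new color distinct from all of them.
Chromatic number = 3 + 1 = 4.

4


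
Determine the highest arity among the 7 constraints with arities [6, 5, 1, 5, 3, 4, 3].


The arities are: 6, 5, 1, 5, 3, 4, 3.
Scan for the maximum value.
Maximum arity = 6.

6


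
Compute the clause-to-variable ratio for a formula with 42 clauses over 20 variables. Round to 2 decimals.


Clause-to-variable ratio = clauses / variables.
42 / 20 = 2.1.

2.1


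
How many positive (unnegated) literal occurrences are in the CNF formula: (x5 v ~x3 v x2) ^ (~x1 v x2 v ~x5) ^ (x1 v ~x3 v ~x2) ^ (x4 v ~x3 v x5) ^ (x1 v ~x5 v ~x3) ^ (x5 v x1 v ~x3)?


Scan each clause for unnegated literals.
Clause 1: 2 positive; Clause 2: 1 positive; Clause 3: 1 positive; Clause 4: 2 positive; Clause 5: 1 positive; Clause 6: 2 positive.
Total positive literal occurrences = 9.

9


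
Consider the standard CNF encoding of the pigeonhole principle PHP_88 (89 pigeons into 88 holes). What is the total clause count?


The PHP encoding has two parts:
1) At-least-one-hole clauses: 89 (one per pigeon, each with 88 literals).
2) At-most-one-pigeon-per-hole clauses: 88 holes * C(89,2) = 88 * 3916 = 344608.
Total clauses = 89 + 344608 = 344697.

344697


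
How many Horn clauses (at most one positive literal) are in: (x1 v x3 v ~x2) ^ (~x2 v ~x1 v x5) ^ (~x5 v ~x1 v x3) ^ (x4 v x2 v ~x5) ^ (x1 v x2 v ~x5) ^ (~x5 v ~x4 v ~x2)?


A Horn clause has at most one positive literal.
Clause 1: 2 positive lit(s) -> not Horn
Clause 2: 1 positive lit(s) -> Horn
Clause 3: 1 positive lit(s) -> Horn
Clause 4: 2 positive lit(s) -> not Horn
Clause 5: 2 positive lit(s) -> not Horn
Clause 6: 0 positive lit(s) -> Horn
Total Horn clauses = 3.

3


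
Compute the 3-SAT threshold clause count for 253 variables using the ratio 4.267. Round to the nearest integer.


The 3-SAT phase transition occurs at approximately 4.267 clauses per variable.
m = 4.267 * 253 = 1079.551.
Rounded to nearest integer: 1080.

1080


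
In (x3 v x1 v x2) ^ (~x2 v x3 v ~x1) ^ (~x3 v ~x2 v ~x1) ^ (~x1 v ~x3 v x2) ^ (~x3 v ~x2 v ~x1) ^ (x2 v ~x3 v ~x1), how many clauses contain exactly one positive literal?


A definite clause has exactly one positive literal.
Clause 1: 3 positive -> not definite
Clause 2: 1 positive -> definite
Clause 3: 0 positive -> not definite
Clause 4: 1 positive -> definite
Clause 5: 0 positive -> not definite
Clause 6: 1 positive -> definite
Definite clause count = 3.

3


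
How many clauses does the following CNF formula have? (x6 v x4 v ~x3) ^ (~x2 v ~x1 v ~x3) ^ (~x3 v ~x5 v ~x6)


Each group enclosed in parentheses joined by ^ is one clause.
Counting the conjuncts: 3 clauses.

3


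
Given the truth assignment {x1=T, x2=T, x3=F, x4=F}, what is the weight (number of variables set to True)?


The weight is the number of variables assigned True.
True variables: x1, x2.
Weight = 2.

2


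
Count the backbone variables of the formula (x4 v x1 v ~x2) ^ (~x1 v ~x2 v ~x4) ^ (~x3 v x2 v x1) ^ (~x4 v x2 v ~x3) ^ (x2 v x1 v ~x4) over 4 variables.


Find all satisfying assignments: 8 model(s).
Check which variables have the same value in every model.
No variable is fixed across all models.
Backbone size = 0.

0


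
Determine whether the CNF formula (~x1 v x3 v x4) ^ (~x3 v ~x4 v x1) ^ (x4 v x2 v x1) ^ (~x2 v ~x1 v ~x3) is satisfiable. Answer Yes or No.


Check all 16 possible truth assignments.
Number of satisfying assignments found: 8.
The formula is satisfiable.

Yes


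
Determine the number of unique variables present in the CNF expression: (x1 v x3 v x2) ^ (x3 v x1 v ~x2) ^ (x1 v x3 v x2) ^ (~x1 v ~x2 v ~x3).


Identify each distinct variable in the formula.
Variables found: x1, x2, x3.
Total distinct variables = 3.

3


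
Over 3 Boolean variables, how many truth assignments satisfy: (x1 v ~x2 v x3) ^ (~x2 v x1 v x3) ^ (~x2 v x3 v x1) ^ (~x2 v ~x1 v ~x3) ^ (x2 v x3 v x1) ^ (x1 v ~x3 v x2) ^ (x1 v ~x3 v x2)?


Enumerate all 8 truth assignments over 3 variables.
Test each against every clause.
Satisfying assignments found: 4.

4


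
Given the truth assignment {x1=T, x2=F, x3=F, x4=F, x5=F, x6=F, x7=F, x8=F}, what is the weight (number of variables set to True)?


The weight is the number of variables assigned True.
True variables: x1.
Weight = 1.

1


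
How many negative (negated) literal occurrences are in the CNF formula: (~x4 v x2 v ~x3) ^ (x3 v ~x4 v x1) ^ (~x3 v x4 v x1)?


Scan each clause for negated literals.
Clause 1: 2 negative; Clause 2: 1 negative; Clause 3: 1 negative.
Total negative literal occurrences = 4.

4


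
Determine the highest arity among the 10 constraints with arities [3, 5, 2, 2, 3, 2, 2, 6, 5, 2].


The arities are: 3, 5, 2, 2, 3, 2, 2, 6, 5, 2.
Scan for the maximum value.
Maximum arity = 6.

6


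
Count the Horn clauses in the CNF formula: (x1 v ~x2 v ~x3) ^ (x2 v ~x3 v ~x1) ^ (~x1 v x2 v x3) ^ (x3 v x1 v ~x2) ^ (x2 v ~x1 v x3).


A Horn clause has at most one positive literal.
Clause 1: 1 positive lit(s) -> Horn
Clause 2: 1 positive lit(s) -> Horn
Clause 3: 2 positive lit(s) -> not Horn
Clause 4: 2 positive lit(s) -> not Horn
Clause 5: 2 positive lit(s) -> not Horn
Total Horn clauses = 2.

2


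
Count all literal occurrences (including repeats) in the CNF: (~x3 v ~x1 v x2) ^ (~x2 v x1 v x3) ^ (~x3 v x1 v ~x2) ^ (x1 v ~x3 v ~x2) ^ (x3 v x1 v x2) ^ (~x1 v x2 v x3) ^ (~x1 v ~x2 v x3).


Clause lengths: 3, 3, 3, 3, 3, 3, 3.
Sum = 3 + 3 + 3 + 3 + 3 + 3 + 3 = 21.

21


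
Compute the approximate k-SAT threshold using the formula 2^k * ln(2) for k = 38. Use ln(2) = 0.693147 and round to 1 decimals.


Using the asymptotic formula: threshold ~ 2^k * ln(2).
2^38 = 274877906944.
274877906944 * 0.693147 = 190530796564.5.

190530796564.5


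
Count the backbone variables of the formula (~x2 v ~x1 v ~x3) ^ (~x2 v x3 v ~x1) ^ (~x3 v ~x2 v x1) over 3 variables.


Find all satisfying assignments: 5 model(s).
Check which variables have the same value in every model.
No variable is fixed across all models.
Backbone size = 0.

0


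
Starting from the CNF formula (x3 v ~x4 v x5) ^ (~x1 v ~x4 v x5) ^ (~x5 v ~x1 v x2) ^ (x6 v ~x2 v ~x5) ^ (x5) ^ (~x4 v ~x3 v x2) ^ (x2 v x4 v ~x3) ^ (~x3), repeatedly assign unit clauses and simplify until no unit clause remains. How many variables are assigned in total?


Unit propagation repeatedly assigns the literal in any unit clause, then simplifies.
Assignments in order: x5 = T, x3 = F.
No further unit clauses remain.
Total variables assigned = 2.

2


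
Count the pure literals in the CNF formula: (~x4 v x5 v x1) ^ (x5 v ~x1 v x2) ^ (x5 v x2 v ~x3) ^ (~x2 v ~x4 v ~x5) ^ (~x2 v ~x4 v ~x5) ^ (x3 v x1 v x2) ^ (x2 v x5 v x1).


A pure literal appears in only one polarity across all clauses.
Pure literals: x4 (negative only).
Count = 1.

1


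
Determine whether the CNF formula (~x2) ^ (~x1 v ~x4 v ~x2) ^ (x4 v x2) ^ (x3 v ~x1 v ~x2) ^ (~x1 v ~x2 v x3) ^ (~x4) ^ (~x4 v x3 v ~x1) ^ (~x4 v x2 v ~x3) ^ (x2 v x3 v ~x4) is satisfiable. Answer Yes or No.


Check all 16 possible truth assignments.
Number of satisfying assignments found: 0.
The formula is unsatisfiable.

No


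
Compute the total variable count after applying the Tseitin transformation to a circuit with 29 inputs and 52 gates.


The Tseitin transformation introduces one auxiliary variable per gate.
Total variables = inputs + gates = 29 + 52 = 81.

81


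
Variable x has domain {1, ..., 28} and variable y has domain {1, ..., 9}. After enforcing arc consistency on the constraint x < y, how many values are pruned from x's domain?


For the constraint x < y, x needs a supporting value in y's domain.
x can be at most 8 (one less than y's maximum).
Valid x values from domain: 8 out of 28.
Pruned = 28 - 8 = 20.

20


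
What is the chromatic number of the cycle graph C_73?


An odd cycle cannot be 2-colored: alternating two colors around the cycle returns to the start with a conflict.
Since 73 is odd, three colors are required (and three suffice).
Chromatic number = 3.

3


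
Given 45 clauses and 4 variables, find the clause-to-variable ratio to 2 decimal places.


Clause-to-variable ratio = clauses / variables.
45 / 4 = 11.25.

11.25


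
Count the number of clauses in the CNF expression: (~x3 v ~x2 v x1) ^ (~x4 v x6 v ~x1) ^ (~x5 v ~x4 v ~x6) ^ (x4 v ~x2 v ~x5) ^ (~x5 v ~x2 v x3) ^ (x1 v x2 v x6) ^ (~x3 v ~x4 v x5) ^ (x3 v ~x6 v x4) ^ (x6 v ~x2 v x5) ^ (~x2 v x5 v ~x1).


Each group enclosed in parentheses joined by ^ is one clause.
Counting the conjuncts: 10 clauses.

10


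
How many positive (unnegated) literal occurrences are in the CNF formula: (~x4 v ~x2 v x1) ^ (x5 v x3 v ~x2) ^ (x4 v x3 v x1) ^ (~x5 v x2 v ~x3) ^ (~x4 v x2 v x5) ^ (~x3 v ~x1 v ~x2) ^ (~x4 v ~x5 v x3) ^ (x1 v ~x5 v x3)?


Scan each clause for unnegated literals.
Clause 1: 1 positive; Clause 2: 2 positive; Clause 3: 3 positive; Clause 4: 1 positive; Clause 5: 2 positive; Clause 6: 0 positive; Clause 7: 1 positive; Clause 8: 2 positive.
Total positive literal occurrences = 12.

12


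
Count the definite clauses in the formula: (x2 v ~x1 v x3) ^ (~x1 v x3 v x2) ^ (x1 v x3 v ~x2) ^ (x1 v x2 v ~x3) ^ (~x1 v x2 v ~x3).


A definite clause has exactly one positive literal.
Clause 1: 2 positive -> not definite
Clause 2: 2 positive -> not definite
Clause 3: 2 positive -> not definite
Clause 4: 2 positive -> not definite
Clause 5: 1 positive -> definite
Definite clause count = 1.

1


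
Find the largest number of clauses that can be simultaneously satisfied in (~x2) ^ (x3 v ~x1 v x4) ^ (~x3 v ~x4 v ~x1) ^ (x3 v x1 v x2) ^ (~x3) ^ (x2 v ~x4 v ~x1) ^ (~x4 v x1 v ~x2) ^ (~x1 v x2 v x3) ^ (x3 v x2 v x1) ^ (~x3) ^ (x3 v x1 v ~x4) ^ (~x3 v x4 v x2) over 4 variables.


Enumerate all 16 truth assignments.
For each, count how many of the 12 clauses are satisfied.
The formula is not fully satisfiable, so the maximum is below 12.
Maximum simultaneously satisfiable clauses = 11.

11


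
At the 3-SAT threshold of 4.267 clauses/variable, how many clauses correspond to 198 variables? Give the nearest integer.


The 3-SAT phase transition occurs at approximately 4.267 clauses per variable.
m = 4.267 * 198 = 844.866.
Rounded to nearest integer: 845.

845


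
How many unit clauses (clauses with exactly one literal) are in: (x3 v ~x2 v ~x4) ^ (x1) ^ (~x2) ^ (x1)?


A unit clause contains exactly one literal.
Unit clauses found: (x1), (~x2), (x1).
Count = 3.

3


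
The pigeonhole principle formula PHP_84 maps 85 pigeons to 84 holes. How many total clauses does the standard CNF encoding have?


The PHP encoding has two parts:
1) At-least-one-hole clauses: 85 (one per pigeon, each with 84 literals).
2) At-most-one-pigeon-per-hole clauses: 84 holes * C(85,2) = 84 * 3570 = 299880.
Total clauses = 85 + 299880 = 299965.

299965


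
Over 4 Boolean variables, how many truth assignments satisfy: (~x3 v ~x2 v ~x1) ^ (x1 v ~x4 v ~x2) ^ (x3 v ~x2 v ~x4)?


Enumerate all 16 truth assignments over 4 variables.
Test each against every clause.
Satisfying assignments found: 11.

11


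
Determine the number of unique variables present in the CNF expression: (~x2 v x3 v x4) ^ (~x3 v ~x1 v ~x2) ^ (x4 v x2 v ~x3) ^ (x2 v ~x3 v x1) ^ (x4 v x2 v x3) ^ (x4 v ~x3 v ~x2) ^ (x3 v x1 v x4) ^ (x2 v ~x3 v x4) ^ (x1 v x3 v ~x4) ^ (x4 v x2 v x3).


Identify each distinct variable in the formula.
Variables found: x1, x2, x3, x4.
Total distinct variables = 4.

4


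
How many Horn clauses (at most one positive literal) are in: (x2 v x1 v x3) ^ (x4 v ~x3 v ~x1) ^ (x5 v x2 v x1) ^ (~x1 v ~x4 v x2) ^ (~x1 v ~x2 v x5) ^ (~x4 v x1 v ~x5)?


A Horn clause has at most one positive literal.
Clause 1: 3 positive lit(s) -> not Horn
Clause 2: 1 positive lit(s) -> Horn
Clause 3: 3 positive lit(s) -> not Horn
Clause 4: 1 positive lit(s) -> Horn
Clause 5: 1 positive lit(s) -> Horn
Clause 6: 1 positive lit(s) -> Horn
Total Horn clauses = 4.

4


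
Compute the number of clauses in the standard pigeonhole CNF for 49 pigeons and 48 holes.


The PHP encoding has two parts:
1) At-least-one-hole clauses: 49 (one per pigeon, each with 48 literals).
2) At-most-one-pigeon-per-hole clauses: 48 holes * C(49,2) = 48 * 1176 = 56448.
Total clauses = 49 + 56448 = 56497.

56497


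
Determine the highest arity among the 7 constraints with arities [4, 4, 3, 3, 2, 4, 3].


The arities are: 4, 4, 3, 3, 2, 4, 3.
Scan for the maximum value.
Maximum arity = 4.

4


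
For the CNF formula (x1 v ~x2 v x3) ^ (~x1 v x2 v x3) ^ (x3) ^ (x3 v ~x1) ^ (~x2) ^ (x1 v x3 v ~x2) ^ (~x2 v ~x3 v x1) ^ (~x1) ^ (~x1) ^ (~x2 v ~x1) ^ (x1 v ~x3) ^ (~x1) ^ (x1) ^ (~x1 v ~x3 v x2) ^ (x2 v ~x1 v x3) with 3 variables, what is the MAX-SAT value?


Enumerate all 8 truth assignments.
For each, count how many of the 15 clauses are satisfied.
The formula is not fully satisfiable, so the maximum is below 15.
Maximum simultaneously satisfiable clauses = 13.

13


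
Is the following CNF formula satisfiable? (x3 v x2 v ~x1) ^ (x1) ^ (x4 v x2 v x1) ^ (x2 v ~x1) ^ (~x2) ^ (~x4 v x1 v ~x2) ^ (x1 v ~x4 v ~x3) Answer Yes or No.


Check all 16 possible truth assignments.
Number of satisfying assignments found: 0.
The formula is unsatisfiable.

No


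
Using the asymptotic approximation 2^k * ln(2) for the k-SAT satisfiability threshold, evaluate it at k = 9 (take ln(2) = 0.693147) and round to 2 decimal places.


Using the asymptotic formula: threshold ~ 2^k * ln(2).
2^9 = 512.
512 * 0.693147 = 354.89.

354.89


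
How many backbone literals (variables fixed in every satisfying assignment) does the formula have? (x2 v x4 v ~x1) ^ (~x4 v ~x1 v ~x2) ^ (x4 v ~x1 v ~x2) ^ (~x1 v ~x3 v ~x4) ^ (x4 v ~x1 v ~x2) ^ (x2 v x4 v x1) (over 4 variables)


Find all satisfying assignments: 7 model(s).
Check which variables have the same value in every model.
No variable is fixed across all models.
Backbone size = 0.

0


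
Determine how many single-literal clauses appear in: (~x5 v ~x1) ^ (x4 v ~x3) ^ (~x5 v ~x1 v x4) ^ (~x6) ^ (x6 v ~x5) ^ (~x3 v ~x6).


A unit clause contains exactly one literal.
Unit clauses found: (~x6).
Count = 1.

1


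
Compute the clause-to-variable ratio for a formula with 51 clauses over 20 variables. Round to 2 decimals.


Clause-to-variable ratio = clauses / variables.
51 / 20 = 2.55.

2.55


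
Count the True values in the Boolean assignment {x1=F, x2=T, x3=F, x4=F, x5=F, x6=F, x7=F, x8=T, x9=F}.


The weight is the number of variables assigned True.
True variables: x2, x8.
Weight = 2.

2


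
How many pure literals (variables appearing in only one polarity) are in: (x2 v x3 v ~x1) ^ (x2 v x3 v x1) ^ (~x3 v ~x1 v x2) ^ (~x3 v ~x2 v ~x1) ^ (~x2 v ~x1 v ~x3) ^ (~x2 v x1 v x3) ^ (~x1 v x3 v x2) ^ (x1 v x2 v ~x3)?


A pure literal appears in only one polarity across all clauses.
No pure literals found.
Count = 0.

0


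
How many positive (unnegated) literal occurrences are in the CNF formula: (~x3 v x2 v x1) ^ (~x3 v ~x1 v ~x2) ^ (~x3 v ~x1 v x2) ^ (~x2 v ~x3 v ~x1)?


Scan each clause for unnegated literals.
Clause 1: 2 positive; Clause 2: 0 positive; Clause 3: 1 positive; Clause 4: 0 positive.
Total positive literal occurrences = 3.

3


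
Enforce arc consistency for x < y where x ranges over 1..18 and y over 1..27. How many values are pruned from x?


For the constraint x < y, x needs a supporting value in y's domain.
x can be at most 26 (one less than y's maximum).
Valid x values from domain: 18 out of 18.
Pruned = 18 - 18 = 0.

0


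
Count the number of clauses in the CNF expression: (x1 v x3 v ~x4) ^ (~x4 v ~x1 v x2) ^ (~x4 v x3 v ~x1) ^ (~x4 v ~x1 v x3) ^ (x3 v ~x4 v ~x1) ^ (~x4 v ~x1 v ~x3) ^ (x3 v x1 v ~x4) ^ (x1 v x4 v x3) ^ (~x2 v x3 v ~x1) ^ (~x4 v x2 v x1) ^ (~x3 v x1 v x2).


Each group enclosed in parentheses joined by ^ is one clause.
Counting the conjuncts: 11 clauses.

11


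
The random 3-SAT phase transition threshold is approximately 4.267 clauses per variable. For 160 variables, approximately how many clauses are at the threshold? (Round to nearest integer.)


The 3-SAT phase transition occurs at approximately 4.267 clauses per variable.
m = 4.267 * 160 = 682.72.
Rounded to nearest integer: 683.

683


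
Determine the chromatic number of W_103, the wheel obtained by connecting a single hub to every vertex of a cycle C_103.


W_103 consists of the cycle C_103 together with a hub vertex adjacent to every cycle vertex.
The cycle C_103 needs 3 colors (odd cycle -> 3).
The hub is adjacent to every cycle vertex, so it must receive a new color distinct from all of them.
Chromatic number = 3 + 1 = 4.

4


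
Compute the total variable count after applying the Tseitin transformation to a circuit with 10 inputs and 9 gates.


The Tseitin transformation introduces one auxiliary variable per gate.
Total variables = inputs + gates = 10 + 9 = 19.

19


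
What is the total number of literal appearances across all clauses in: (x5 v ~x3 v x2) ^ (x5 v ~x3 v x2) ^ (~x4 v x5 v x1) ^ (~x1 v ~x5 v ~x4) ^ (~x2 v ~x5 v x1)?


Clause lengths: 3, 3, 3, 3, 3.
Sum = 3 + 3 + 3 + 3 + 3 = 15.

15


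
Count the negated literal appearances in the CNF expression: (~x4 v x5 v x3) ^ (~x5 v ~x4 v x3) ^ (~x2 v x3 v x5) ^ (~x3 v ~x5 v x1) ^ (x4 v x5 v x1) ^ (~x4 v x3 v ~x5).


Scan each clause for negated literals.
Clause 1: 1 negative; Clause 2: 2 negative; Clause 3: 1 negative; Clause 4: 2 negative; Clause 5: 0 negative; Clause 6: 2 negative.
Total negative literal occurrences = 8.

8


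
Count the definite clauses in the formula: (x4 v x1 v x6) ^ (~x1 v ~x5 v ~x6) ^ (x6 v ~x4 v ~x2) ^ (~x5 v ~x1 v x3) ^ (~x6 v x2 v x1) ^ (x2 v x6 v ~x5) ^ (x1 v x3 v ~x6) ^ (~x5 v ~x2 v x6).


A definite clause has exactly one positive literal.
Clause 1: 3 positive -> not definite
Clause 2: 0 positive -> not definite
Clause 3: 1 positive -> definite
Clause 4: 1 positive -> definite
Clause 5: 2 positive -> not definite
Clause 6: 2 positive -> not definite
Clause 7: 2 positive -> not definite
Clause 8: 1 positive -> definite
Definite clause count = 3.

3


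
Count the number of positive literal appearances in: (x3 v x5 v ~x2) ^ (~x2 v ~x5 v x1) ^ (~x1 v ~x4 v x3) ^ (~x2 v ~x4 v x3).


Scan each clause for unnegated literals.
Clause 1: 2 positive; Clause 2: 1 positive; Clause 3: 1 positive; Clause 4: 1 positive.
Total positive literal occurrences = 5.

5


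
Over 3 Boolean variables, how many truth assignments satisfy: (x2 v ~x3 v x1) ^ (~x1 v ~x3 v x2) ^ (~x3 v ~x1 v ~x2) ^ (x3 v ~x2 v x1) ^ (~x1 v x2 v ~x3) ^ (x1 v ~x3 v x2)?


Enumerate all 8 truth assignments over 3 variables.
Test each against every clause.
Satisfying assignments found: 4.

4


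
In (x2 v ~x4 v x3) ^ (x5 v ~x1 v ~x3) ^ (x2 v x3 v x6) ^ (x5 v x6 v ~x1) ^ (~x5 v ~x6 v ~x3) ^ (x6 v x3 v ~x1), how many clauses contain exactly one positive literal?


A definite clause has exactly one positive literal.
Clause 1: 2 positive -> not definite
Clause 2: 1 positive -> definite
Clause 3: 3 positive -> not definite
Clause 4: 2 positive -> not definite
Clause 5: 0 positive -> not definite
Clause 6: 2 positive -> not definite
Definite clause count = 1.

1


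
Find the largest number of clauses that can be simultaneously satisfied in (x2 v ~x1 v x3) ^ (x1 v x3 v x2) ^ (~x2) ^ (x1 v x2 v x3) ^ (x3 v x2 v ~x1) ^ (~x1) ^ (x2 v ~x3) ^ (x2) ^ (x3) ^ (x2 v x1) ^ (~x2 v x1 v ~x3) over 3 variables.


Enumerate all 8 truth assignments.
For each, count how many of the 11 clauses are satisfied.
The formula is not fully satisfiable, so the maximum is below 11.
Maximum simultaneously satisfiable clauses = 9.

9


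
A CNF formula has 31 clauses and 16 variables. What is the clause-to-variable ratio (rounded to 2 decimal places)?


Clause-to-variable ratio = clauses / variables.
31 / 16 = 1.94.

1.94


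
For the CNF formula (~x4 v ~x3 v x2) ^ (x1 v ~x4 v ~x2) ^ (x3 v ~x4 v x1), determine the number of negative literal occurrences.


Scan each clause for negated literals.
Clause 1: 2 negative; Clause 2: 2 negative; Clause 3: 1 negative.
Total negative literal occurrences = 5.

5


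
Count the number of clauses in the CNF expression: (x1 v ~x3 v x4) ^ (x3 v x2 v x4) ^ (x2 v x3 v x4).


Each group enclosed in parentheses joined by ^ is one clause.
Counting the conjuncts: 3 clauses.

3


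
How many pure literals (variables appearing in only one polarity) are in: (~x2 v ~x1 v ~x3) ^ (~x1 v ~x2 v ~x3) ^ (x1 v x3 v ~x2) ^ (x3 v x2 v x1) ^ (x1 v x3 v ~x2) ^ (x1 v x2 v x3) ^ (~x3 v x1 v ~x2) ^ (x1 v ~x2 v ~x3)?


A pure literal appears in only one polarity across all clauses.
No pure literals found.
Count = 0.

0


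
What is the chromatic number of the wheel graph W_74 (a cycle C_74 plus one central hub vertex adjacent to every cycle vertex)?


W_74 consists of the cycle C_74 together with a hub vertex adjacent to every cycle vertex.
The cycle C_74 needs 2 colors (even cycle -> 2).
The hub is adjacent to every cycle vertex, so it must receive a new color distinct from all of them.
Chromatic number = 2 + 1 = 3.

3


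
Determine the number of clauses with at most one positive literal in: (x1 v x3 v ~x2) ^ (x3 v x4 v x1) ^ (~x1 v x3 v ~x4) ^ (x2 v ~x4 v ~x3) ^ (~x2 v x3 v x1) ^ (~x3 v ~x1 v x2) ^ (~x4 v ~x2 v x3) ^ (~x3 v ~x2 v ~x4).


A Horn clause has at most one positive literal.
Clause 1: 2 positive lit(s) -> not Horn
Clause 2: 3 positive lit(s) -> not Horn
Clause 3: 1 positive lit(s) -> Horn
Clause 4: 1 positive lit(s) -> Horn
Clause 5: 2 positive lit(s) -> not Horn
Clause 6: 1 positive lit(s) -> Horn
Clause 7: 1 positive lit(s) -> Horn
Clause 8: 0 positive lit(s) -> Horn
Total Horn clauses = 5.

5


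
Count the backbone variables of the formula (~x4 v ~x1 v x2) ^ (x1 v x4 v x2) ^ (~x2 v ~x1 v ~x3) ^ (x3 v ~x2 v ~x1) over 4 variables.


Find all satisfying assignments: 8 model(s).
Check which variables have the same value in every model.
No variable is fixed across all models.
Backbone size = 0.

0


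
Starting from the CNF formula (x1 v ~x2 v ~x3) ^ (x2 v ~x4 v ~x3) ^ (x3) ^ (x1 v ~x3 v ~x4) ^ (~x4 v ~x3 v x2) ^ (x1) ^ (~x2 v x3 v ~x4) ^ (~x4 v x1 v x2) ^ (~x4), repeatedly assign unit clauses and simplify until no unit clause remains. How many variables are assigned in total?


Unit propagation repeatedly assigns the literal in any unit clause, then simplifies.
Assignments in order: x3 = T, x1 = T, x4 = F.
No further unit clauses remain.
Total variables assigned = 3.

3


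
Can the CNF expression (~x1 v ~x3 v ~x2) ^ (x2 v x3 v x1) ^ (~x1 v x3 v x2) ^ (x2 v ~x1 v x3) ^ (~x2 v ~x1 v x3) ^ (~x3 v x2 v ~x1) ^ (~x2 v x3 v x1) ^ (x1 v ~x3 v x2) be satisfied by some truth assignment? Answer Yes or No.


Check all 8 possible truth assignments.
Number of satisfying assignments found: 1.
The formula is satisfiable.

Yes


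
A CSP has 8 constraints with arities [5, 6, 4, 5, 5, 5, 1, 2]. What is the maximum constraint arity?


The arities are: 5, 6, 4, 5, 5, 5, 1, 2.
Scan for the maximum value.
Maximum arity = 6.

6


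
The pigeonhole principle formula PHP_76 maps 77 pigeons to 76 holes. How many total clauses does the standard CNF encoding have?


The PHP encoding has two parts:
1) At-least-one-hole clauses: 77 (one per pigeon, each with 76 literals).
2) At-most-one-pigeon-per-hole clauses: 76 holes * C(77,2) = 76 * 2926 = 222376.
Total clauses = 77 + 222376 = 222453.

222453


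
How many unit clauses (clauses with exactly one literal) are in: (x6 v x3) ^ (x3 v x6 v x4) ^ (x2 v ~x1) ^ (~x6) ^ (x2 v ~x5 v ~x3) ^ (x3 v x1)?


A unit clause contains exactly one literal.
Unit clauses found: (~x6).
Count = 1.

1


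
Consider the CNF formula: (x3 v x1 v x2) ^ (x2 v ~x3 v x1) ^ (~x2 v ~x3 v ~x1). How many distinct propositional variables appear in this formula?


Identify each distinct variable in the formula.
Variables found: x1, x2, x3.
Total distinct variables = 3.

3


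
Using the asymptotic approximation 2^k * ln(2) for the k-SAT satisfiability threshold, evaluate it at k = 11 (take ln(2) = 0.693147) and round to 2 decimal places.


Using the asymptotic formula: threshold ~ 2^k * ln(2).
2^11 = 2048.
2048 * 0.693147 = 1419.57.

1419.57


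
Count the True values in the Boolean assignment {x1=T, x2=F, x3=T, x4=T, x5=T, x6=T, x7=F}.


The weight is the number of variables assigned True.
True variables: x1, x3, x4, x5, x6.
Weight = 5.

5


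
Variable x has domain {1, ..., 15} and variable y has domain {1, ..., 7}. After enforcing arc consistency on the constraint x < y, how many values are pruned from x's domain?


For the constraint x < y, x needs a supporting value in y's domain.
x can be at most 6 (one less than y's maximum).
Valid x values from domain: 6 out of 15.
Pruned = 15 - 6 = 9.

9


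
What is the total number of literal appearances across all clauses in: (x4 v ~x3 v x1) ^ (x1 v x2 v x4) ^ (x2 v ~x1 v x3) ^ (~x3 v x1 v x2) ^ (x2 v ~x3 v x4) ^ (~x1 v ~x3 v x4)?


Clause lengths: 3, 3, 3, 3, 3, 3.
Sum = 3 + 3 + 3 + 3 + 3 + 3 = 18.

18


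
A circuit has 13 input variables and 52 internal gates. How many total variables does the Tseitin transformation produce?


The Tseitin transformation introduces one auxiliary variable per gate.
Total variables = inputs + gates = 13 + 52 = 65.

65


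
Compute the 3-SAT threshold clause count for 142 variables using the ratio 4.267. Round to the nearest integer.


The 3-SAT phase transition occurs at approximately 4.267 clauses per variable.
m = 4.267 * 142 = 605.914.
Rounded to nearest integer: 606.

606


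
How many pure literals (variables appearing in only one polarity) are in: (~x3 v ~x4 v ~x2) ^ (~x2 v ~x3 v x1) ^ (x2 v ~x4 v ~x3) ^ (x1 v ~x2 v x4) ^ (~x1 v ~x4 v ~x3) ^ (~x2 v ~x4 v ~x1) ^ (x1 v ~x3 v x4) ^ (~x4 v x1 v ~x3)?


A pure literal appears in only one polarity across all clauses.
Pure literals: x3 (negative only).
Count = 1.

1


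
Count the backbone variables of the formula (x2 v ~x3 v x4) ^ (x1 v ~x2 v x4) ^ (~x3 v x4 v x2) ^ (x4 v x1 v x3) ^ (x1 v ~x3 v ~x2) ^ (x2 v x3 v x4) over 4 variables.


Find all satisfying assignments: 9 model(s).
Check which variables have the same value in every model.
No variable is fixed across all models.
Backbone size = 0.

0


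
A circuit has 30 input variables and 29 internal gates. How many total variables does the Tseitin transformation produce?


The Tseitin transformation introduces one auxiliary variable per gate.
Total variables = inputs + gates = 30 + 29 = 59.

59


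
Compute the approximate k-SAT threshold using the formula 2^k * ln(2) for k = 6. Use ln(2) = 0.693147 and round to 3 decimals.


Using the asymptotic formula: threshold ~ 2^k * ln(2).
2^6 = 64.
64 * 0.693147 = 44.361.

44.361


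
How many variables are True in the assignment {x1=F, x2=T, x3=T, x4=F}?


The weight is the number of variables assigned True.
True variables: x2, x3.
Weight = 2.

2


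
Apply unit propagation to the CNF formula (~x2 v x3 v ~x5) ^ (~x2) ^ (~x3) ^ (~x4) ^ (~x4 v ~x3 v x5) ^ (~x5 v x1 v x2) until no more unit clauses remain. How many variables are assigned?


Unit propagation repeatedly assigns the literal in any unit clause, then simplifies.
Assignments in order: x2 = F, x3 = F, x4 = F.
No further unit clauses remain.
Total variables assigned = 3.

3
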